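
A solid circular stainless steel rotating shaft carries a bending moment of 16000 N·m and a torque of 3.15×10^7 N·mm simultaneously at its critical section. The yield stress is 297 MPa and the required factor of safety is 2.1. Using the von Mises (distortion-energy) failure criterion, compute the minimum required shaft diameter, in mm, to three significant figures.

d = 132 mm

σ_allow = σ_y/n = 297/2.1 = 141.4 MPa.
For a solid shaft σ_b = 32M/(πd³) and τ = 16T/(πd³), so the von Mises stress is σ' = (16/πd³)·√(4M²+3T²).
√(4M²+3T²) = √(4×(1.600×10^7)² + 3×(3.150×10^7)²) = 6.325×10^7 N·mm.
d³ = 16×6.325×10^7/(π×141.4) = 2.278×10^6 mm³.
d = 131.6 mm.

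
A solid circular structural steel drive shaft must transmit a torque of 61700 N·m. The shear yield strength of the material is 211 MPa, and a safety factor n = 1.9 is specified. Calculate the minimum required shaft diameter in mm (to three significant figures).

d = 141 mm

Allowable shear stress τ_allow = 211/1.9 = 111.1 MPa.
For a solid shaft τ = 16T/(πd³), so d³ = 16T/(π τ_allow) = 16×6.1700×10^7/(π×111.1) = 2.830×10^6 mm³.
d = (2.830×10^6)^(1/3) = 141.4 mm.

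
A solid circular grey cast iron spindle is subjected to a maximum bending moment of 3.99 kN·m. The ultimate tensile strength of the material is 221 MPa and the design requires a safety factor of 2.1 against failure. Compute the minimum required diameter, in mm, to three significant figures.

d = 72.8 mm

σ_allow = 221/2.1 = 105.2 MPa.
For a solid circular section σ = 32M/(πd³), so d³ = 32M/(π σ_allow) = 32×3990000/(π×105.2) = 386200 mm³.
d = 72.82 mm.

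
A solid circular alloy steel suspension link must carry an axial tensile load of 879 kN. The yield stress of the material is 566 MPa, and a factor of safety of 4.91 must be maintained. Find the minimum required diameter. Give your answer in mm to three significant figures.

Allowable stress σ_allow = 566/4.91 = 115.3 MPa.
Required area A = F/σ_allow = 879000/115.3 = 7625 mm².
A = πd²/4 → d = √(4A/π) = 98.53 mm.

d = 98.5 mm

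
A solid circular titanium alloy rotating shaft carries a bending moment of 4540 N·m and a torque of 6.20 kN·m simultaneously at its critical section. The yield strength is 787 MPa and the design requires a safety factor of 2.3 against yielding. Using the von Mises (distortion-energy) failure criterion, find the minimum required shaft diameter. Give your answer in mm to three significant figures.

d = 59.4 mm

σ_allow = σ_y/n = 787/2.3 = 342.2 MPa.
For a solid shaft σ_b = 32M/(πd³) and τ = 16T/(πd³), so the von Mises stress is σ' = (16/πd³)·√(4M²+3T²).
√(4M²+3T²) = √(4×(4.540×10^6)² + 3×(6.200×10^6)²) = 1.406×10^7 N·mm.
d³ = 16×1.406×10^7/(π×342.2) = 209300 mm³.
d = 59.37 mm.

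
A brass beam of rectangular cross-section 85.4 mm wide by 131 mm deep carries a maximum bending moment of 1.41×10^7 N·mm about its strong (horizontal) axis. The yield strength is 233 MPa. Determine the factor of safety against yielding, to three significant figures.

Section modulus S = bh²/6 = 85.4×131²/6 = 244300 mm³.
σ = M/S = 1.4100×10^7/244300 = 57.73 MPa.
n = 233/57.73 = 4.036.

n = 4.04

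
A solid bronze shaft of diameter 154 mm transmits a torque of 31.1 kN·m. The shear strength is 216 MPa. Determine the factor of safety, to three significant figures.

n = 4.98

τ = 16T/(πd³) = 16×3.1100×10^7/(π×154³) = 43.37 MPa.
n = τ_limit/τ = 216/43.37 = 4.981.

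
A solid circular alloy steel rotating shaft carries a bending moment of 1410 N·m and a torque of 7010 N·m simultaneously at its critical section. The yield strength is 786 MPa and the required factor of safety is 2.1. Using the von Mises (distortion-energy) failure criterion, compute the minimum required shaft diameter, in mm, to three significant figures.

σ_allow = σ_y/n = 786/2.1 = 374.3 MPa.
For a solid shaft σ_b = 32M/(πd³) and τ = 16T/(πd³), so the von Mises stress is σ' = (16/πd³)·√(4M²+3T²).
√(4M²+3T²) = √(4×(1.410×10^6)² + 3×(7.010×10^6)²) = 1.246×10^7 N·mm.
d³ = 16×1.246×10^7/(π×374.3) = 169600 mm³.
d = 55.35 mm.

d = 55.4 mm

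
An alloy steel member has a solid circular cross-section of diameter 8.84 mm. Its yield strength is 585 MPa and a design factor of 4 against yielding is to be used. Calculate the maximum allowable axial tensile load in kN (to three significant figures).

F_allow = 8.98 kN

σ_allow = 585/4 = 146.2 MPa.
A = πd²/4 = π×8.84²/4 = 61.38 mm².
F_allow = σ_allow × A = 146.2×61.38 = 8976 N.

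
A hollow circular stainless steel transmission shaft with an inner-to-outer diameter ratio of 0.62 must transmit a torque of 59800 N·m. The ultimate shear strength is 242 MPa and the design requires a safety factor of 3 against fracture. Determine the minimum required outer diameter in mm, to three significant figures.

τ_allow = 242/3 = 80.67 MPa.
For a hollow shaft τ = 16T/[πd_o³(1−k⁴)] with k = 0.62, so 1−k⁴ = 0.8522.
d_o³ = 16T/[π τ_allow (1−k⁴)] = 16×5.9800×10^7/(π×80.67×0.8522) = 4.430×10^6 mm³.
d_o = 164.2 mm.

d_o = 164 mm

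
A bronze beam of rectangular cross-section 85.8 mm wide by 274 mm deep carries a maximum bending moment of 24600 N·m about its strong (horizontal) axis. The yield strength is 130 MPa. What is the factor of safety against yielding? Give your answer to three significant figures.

Section modulus S = bh²/6 = 85.8×274²/6 = 1.074×10^6 mm³.
σ = M/S = 2.4600×10^7/1.074×10^6 = 22.91 MPa.
n = 130/22.91 = 5.673.

n = 5.67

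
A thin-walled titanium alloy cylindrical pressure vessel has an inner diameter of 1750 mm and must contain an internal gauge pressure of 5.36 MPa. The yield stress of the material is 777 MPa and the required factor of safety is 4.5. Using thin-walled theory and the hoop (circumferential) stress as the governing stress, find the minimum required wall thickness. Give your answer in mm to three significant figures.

t = 27.2 mm

σ_allow = 777/4.5 = 172.7 MPa.
Hoop stress σ_h = pD/(2t), so t = pD/(2σ_allow) = 5.36×1750/(2×172.7) = 27.16 mm.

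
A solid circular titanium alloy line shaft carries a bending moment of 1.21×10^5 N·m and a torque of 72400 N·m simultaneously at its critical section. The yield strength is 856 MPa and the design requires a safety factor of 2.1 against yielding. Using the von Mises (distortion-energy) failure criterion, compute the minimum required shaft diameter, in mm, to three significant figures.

σ_allow = σ_y/n = 856/2.1 = 407.6 MPa.
For a solid shaft σ_b = 32M/(πd³) and τ = 16T/(πd³), so the von Mises stress is σ' = (16/πd³)·√(4M²+3T²).
√(4M²+3T²) = √(4×(1.210×10^8)² + 3×(7.240×10^7)²) = 2.726×10^8 N·mm.
d³ = 16×2.726×10^8/(π×407.6) = 3.405×10^6 mm³.
d = 150.5 mm.

d = 150 mm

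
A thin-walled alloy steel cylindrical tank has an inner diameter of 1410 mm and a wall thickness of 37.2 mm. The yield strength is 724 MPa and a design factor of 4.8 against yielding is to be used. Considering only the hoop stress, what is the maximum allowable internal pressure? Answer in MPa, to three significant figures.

σ_allow = 724/4.8 = 150.8 MPa.
σ_h = pD/(2t) → p_allow = 2σ_allow t/D = 2×150.8×37.2/1410 = 7.959 MPa.

p_allow = 7.96 MPa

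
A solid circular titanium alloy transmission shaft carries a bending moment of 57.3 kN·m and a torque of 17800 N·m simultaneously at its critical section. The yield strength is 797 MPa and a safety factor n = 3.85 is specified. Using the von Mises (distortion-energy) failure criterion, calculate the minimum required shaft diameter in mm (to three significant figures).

σ_allow = σ_y/n = 797/3.85 = 207.0 MPa.
For a solid shaft σ_b = 32M/(πd³) and τ = 16T/(πd³), so the von Mises stress is σ' = (16/πd³)·√(4M²+3T²).
√(4M²+3T²) = √(4×(5.730×10^7)² + 3×(1.780×10^7)²) = 1.187×10^8 N·mm.
d³ = 16×1.187×10^8/(π×207.0) = 2.920×10^6 mm³.
d = 142.9 mm.

d = 143 mm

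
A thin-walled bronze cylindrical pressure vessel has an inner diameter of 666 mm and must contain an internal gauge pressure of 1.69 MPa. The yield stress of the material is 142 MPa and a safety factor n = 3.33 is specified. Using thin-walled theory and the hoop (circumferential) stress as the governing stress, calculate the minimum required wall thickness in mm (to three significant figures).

t = 13.2 mm

σ_allow = 142/3.33 = 42.64 MPa.
Hoop stress σ_h = pD/(2t), so t = pD/(2σ_allow) = 1.69×666/(2×42.64) = 13.20 mm.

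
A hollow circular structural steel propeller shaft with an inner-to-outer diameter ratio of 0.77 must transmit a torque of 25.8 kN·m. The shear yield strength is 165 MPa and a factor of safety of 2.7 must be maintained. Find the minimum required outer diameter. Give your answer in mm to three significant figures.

τ_allow = 165/2.7 = 61.11 MPa.
For a hollow shaft τ = 16T/[πd_o³(1−k⁴)] with k = 0.77, so 1−k⁴ = 0.6485.
d_o³ = 16T/[π τ_allow (1−k⁴)] = 16×2.5800×10^7/(π×61.11×0.6485) = 3.316×10^6 mm³.
d_o = 149.1 mm.

d_o = 149 mm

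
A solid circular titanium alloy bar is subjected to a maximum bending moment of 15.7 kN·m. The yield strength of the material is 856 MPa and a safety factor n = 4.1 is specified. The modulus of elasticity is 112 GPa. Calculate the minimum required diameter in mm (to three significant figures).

σ_allow = 856/4.1 = 208.8 MPa.
For a solid circular section σ = 32M/(πd³), so d³ = 32M/(π σ_allow) = 32×1.5700×10^7/(π×208.8) = 766000 mm³.
d = 91.50 mm.

d = 91.5 mm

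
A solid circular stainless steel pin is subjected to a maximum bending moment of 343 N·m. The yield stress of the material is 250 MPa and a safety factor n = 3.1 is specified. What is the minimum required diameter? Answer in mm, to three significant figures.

σ_allow = 250/3.1 = 80.65 MPa.
For a solid circular section σ = 32M/(πd³), so d³ = 32M/(π σ_allow) = 32×343000/(π×80.65) = 43320 mm³.
d = 35.12 mm.

d = 35.1 mm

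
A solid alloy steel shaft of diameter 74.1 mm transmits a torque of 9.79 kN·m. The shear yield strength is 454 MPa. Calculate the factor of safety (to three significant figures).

τ = 16T/(πd³) = 16×9790000/(π×74.1³) = 122.5 MPa.
n = τ_limit/τ = 454/122.5 = 3.705.

n = 3.70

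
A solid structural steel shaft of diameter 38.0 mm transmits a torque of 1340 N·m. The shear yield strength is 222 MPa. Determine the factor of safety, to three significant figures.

τ = 16T/(πd³) = 16×1340000/(π×38.0³) = 124.4 MPa.
n = τ_limit/τ = 222/124.4 = 1.785.

n = 1.78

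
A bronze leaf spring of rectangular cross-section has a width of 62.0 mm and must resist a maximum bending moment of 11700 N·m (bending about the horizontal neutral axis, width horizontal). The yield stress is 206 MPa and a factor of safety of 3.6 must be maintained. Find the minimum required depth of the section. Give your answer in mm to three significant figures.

σ_allow = 206/3.6 = 57.22 MPa.
For a rectangular section σ = 6M/(bh²), so h² = 6M/(b σ_allow) = 6×1.1700×10^7/(62.0×57.22) = 19790 mm².
h = 140.7 mm.

h = 141 mm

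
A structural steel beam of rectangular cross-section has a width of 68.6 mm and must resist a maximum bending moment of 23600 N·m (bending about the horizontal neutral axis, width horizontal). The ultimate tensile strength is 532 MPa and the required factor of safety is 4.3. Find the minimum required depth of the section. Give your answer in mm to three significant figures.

σ_allow = 532/4.3 = 123.7 MPa.
For a rectangular section σ = 6M/(bh²), so h² = 6M/(b σ_allow) = 6×2.3600×10^7/(68.6×123.7) = 16680 mm².
h = 129.2 mm.

h = 129 mm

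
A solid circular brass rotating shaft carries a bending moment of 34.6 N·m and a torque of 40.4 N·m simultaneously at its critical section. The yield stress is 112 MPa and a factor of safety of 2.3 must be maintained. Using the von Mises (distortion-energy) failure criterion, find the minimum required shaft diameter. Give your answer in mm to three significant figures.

σ_allow = σ_y/n = 112/2.3 = 48.70 MPa.
For a solid shaft σ_b = 32M/(πd³) and τ = 16T/(πd³), so the von Mises stress is σ' = (16/πd³)·√(4M²+3T²).
√(4M²+3T²) = √(4×(34600)² + 3×(40400)²) = 98410 N·mm.
d³ = 16×98410/(π×48.70) = 10290 mm³.
d = 21.75 mm.

d = 21.8 mm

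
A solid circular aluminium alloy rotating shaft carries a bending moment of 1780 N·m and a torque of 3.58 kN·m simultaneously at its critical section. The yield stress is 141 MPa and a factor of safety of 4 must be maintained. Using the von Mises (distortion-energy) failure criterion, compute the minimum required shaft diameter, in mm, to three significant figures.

d = 101 mm

σ_allow = σ_y/n = 141/4 = 35.25 MPa.
For a solid shaft σ_b = 32M/(πd³) and τ = 16T/(πd³), so the von Mises stress is σ' = (16/πd³)·√(4M²+3T²).
√(4M²+3T²) = √(4×(1.780×10^6)² + 3×(3.580×10^6)²) = 7.150×10^6 N·mm.
d³ = 16×7.150×10^6/(π×35.25) = 1.033×10^6 mm³.
d = 101.1 mm.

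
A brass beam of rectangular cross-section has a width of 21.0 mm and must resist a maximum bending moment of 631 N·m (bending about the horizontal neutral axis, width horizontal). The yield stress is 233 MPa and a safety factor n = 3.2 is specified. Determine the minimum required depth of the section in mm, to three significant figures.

σ_allow = 233/3.2 = 72.81 MPa.
For a rectangular section σ = 6M/(bh²), so h² = 6M/(b σ_allow) = 6×631000/(21.0×72.81) = 2476 mm².
h = 49.76 mm.

h = 49.8 mm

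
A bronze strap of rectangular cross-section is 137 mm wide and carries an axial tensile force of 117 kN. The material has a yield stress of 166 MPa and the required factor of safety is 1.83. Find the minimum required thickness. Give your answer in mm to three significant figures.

σ_allow = 166/1.83 = 90.71 MPa.
Required area A = F/σ_allow = 117000/90.71 = 1290 mm².
t = A/w = 1290/137 = 9.415 mm.

t = 9.41 mm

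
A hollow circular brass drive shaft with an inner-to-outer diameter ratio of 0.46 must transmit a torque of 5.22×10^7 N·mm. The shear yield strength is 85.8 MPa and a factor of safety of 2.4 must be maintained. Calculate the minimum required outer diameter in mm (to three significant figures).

τ_allow = 85.8/2.4 = 35.75 MPa.
For a hollow shaft τ = 16T/[πd_o³(1−k⁴)] with k = 0.46, so 1−k⁴ = 0.9552.
d_o³ = 16T/[π τ_allow (1−k⁴)] = 16×5.2200×10^7/(π×35.75×0.9552) = 7.785×10^6 mm³.
d_o = 198.2 mm.

d_o = 198 mm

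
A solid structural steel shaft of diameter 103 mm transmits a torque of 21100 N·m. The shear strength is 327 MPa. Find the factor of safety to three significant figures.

n = 3.33

τ = 16T/(πd³) = 16×2.1100×10^7/(π×103³) = 98.34 MPa.
n = τ_limit/τ = 327/98.34 = 3.325.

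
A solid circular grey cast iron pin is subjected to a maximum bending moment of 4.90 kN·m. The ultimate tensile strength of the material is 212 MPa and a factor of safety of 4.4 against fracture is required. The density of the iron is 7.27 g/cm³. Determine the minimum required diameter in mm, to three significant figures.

d = 101 mm

σ_allow = 212/4.4 = 48.18 MPa.
For a solid circular section σ = 32M/(πd³), so d³ = 32M/(π σ_allow) = 32×4900000/(π×48.18) = 1.036×10^6 mm³.
d = 101.2 mm.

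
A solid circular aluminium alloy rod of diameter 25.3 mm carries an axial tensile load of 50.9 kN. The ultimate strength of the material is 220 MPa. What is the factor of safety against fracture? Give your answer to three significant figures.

n = 2.17

A = πd²/4 = 502.7 mm².
σ = F/A = 50900/502.7 = 101.2 MPa.
n = 220/101.2 = 2.173.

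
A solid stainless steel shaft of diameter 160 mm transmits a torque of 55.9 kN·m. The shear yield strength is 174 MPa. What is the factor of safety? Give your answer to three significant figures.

n = 2.50

τ = 16T/(πd³) = 16×5.5900×10^7/(π×160³) = 69.51 MPa.
n = τ_limit/τ = 174/69.51 = 2.503.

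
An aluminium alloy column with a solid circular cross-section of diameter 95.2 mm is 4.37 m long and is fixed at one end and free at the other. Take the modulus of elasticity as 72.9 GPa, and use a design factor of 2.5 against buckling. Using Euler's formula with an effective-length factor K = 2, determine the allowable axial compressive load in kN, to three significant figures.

P_allow = 15.2 kN

I = πd⁴/64 = π×95.2⁴/64 = 4.032×10^6 mm⁴.
Effective length L_e = KL = 2×4.37 m = 8740 mm.
Euler critical load P_cr = π²EI/L_e² = π²×72900×4.032×10^6/8740² = 37980 N.
P_allow = P_cr/n = 37980/2.5 = 15190 N.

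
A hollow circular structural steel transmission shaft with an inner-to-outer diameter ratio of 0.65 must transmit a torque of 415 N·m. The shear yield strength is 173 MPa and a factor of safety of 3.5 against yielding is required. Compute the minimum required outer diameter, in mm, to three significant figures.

d_o = 37.3 mm

τ_allow = 173/3.5 = 49.43 MPa.
For a hollow shaft τ = 16T/[πd_o³(1−k⁴)] with k = 0.65, so 1−k⁴ = 0.8215.
d_o³ = 16T/[π τ_allow (1−k⁴)] = 16×415000/(π×49.43×0.8215) = 52050 mm³.
d_o = 37.34 mm.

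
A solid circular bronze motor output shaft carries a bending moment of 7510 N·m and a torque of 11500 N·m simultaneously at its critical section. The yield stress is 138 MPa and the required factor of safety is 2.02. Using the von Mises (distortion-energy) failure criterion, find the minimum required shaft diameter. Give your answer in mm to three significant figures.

d = 123 mm

σ_allow = σ_y/n = 138/2.02 = 68.32 MPa.
For a solid shaft σ_b = 32M/(πd³) and τ = 16T/(πd³), so the von Mises stress is σ' = (16/πd³)·√(4M²+3T²).
√(4M²+3T²) = √(4×(7.510×10^6)² + 3×(1.150×10^7)²) = 2.495×10^7 N·mm.
d³ = 16×2.495×10^7/(π×68.32) = 1.860×10^6 mm³.
d = 123.0 mm.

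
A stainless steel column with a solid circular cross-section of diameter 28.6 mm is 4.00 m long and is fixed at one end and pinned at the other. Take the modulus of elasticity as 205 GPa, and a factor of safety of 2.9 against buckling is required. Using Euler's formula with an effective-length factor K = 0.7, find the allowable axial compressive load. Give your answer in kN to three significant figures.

P_allow = 2.92 kN

I = πd⁴/64 = π×28.6⁴/64 = 32840 mm⁴.
Effective length L_e = KL = 0.7×4.00 m = 2800 mm.
Euler critical load P_cr = π²EI/L_e² = π²×205000×32840/2800² = 8476 N.
P_allow = P_cr/n = 8476/2.9 = 2923 N.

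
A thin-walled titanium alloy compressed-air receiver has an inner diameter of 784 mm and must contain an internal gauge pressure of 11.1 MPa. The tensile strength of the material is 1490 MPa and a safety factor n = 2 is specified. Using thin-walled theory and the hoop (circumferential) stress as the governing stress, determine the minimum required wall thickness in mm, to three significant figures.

σ_allow = 1490/2 = 745.0 MPa.
Hoop stress σ_h = pD/(2t), so t = pD/(2σ_allow) = 11.1×784/(2×745.0) = 5.841 mm.

t = 5.84 mm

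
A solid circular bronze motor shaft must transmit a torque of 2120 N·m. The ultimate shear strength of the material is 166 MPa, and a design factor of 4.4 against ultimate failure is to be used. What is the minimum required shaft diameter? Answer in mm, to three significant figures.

Allowable shear stress τ_allow = 166/4.4 = 37.73 MPa.
For a solid shaft τ = 16T/(πd³), so d³ = 16T/(π τ_allow) = 16×2120000/(π×37.73) = 286200 mm³.
d = (286200)^(1/3) = 65.90 mm.

d = 65.9 mm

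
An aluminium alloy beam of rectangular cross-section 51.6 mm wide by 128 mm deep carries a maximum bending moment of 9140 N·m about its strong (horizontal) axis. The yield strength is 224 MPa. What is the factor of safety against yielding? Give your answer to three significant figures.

n = 3.45

Section modulus S = bh²/6 = 51.6×128²/6 = 140900 mm³.
σ = M/S = 9140000/140900 = 64.87 MPa.
n = 224/64.87 = 3.453.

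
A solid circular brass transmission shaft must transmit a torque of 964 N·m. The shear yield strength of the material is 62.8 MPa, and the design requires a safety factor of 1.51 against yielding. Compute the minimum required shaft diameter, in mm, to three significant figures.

d = 49.1 mm

Allowable shear stress τ_allow = 62.8/1.51 = 41.59 MPa.
For a solid shaft τ = 16T/(πd³), so d³ = 16T/(π τ_allow) = 16×964000/(π×41.59) = 118000 mm³.
d = (118000)^(1/3) = 49.06 mm.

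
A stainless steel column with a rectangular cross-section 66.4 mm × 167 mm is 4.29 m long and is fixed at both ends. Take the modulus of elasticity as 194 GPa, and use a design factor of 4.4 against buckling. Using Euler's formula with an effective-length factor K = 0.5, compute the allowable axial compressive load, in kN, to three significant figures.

P_allow = 385 kN

Buckling occurs about the weak axis: I_min = h·b³/12 = 167×66.4³/12 = 4.074×10^6 mm⁴ (b = 66.4 mm is the smaller dimension).
Effective length L_e = KL = 0.5×4.29 m = 2145 mm.
Euler critical load P_cr = π²EI/L_e² = π²×194000×4.074×10^6/2145² = 1.695×10^6 N.
P_allow = P_cr/n = 1.695×10^6/4.4 = 385300 N.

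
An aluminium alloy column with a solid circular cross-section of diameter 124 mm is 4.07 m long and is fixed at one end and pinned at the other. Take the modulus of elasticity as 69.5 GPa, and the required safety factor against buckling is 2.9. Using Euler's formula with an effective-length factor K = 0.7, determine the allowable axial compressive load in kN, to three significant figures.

P_allow = 338 kN

I = πd⁴/64 = π×124⁴/64 = 1.161×10^7 mm⁴.
Effective length L_e = KL = 0.7×4.07 m = 2849 mm.
Euler critical load P_cr = π²EI/L_e² = π²×69500×1.161×10^7/2849² = 980700 N.
P_allow = P_cr/n = 980700/2.9 = 338200 N.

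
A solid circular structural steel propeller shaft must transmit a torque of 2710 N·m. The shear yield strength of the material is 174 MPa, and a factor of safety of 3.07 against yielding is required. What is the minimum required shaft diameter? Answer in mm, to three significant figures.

d = 62.4 mm

Allowable shear stress τ_allow = 174/3.07 = 56.68 MPa.
For a solid shaft τ = 16T/(πd³), so d³ = 16T/(π τ_allow) = 16×2710000/(π×56.68) = 243500 mm³.
d = (243500)^(1/3) = 62.45 mm.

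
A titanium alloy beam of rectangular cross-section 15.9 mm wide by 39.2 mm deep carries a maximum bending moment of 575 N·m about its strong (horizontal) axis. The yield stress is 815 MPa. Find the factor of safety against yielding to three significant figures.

Section modulus S = bh²/6 = 15.9×39.2²/6 = 4072 mm³.
σ = M/S = 575000/4072 = 141.2 MPa.
n = 815/141.2 = 5.772.

n = 5.77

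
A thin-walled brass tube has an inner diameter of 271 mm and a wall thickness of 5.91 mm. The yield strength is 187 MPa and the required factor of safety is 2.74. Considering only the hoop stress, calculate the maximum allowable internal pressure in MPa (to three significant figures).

σ_allow = 187/2.74 = 68.25 MPa.
σ_h = pD/(2t) → p_allow = 2σ_allow t/D = 2×68.25×5.91/271 = 2.977 MPa.

p_allow = 2.98 MPa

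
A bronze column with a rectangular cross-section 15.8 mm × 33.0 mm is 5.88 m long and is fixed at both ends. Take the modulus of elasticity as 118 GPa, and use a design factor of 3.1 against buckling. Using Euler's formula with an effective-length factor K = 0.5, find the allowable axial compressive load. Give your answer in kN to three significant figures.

Buckling occurs about the weak axis: I_min = h·b³/12 = 33.0×15.8³/12 = 10850 mm⁴ (b = 15.8 mm is the smaller dimension).
Effective length L_e = KL = 0.5×5.88 m = 2940 mm.
Euler critical load P_cr = π²EI/L_e² = π²×118000×10850/2940² = 1461 N.
P_allow = P_cr/n = 1461/3.1 = 471.4 N.

P_allow = 0.471 kN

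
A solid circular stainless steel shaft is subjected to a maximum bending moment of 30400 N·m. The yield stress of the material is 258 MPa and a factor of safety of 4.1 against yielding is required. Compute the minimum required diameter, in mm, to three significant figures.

σ_allow = 258/4.1 = 62.93 MPa.
For a solid circular section σ = 32M/(πd³), so d³ = 32M/(π σ_allow) = 32×3.0400×10^7/(π×62.93) = 4.921×10^6 mm³.
d = 170.1 mm.

d = 170 mm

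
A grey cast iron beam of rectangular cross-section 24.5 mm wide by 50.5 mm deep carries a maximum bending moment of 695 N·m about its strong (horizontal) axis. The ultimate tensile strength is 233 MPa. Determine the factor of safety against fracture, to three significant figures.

Section modulus S = bh²/6 = 24.5×50.5²/6 = 10410 mm³.
σ = M/S = 695000/10410 = 66.74 MPa.
n = 233/66.74 = 3.491.

n = 3.49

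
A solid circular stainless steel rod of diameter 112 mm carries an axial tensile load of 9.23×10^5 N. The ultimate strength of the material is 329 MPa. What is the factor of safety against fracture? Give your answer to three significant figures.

A = πd²/4 = 9852 mm².
σ = F/A = 923000/9852 = 93.69 MPa.
n = 329/93.69 = 3.512.

n = 3.51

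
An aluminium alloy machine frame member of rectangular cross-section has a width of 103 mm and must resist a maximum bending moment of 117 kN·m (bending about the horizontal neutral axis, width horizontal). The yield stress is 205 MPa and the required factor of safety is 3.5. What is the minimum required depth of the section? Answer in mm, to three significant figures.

h = 341 mm

σ_allow = 205/3.5 = 58.57 MPa.
For a rectangular section σ = 6M/(bh²), so h² = 6M/(b σ_allow) = 6×1.1700×10^8/(103×58.57) = 116400 mm².
h = 341.1 mm.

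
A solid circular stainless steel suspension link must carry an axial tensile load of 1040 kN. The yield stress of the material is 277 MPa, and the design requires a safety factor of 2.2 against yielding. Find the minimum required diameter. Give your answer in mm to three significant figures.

Allowable stress σ_allow = 277/2.2 = 125.9 MPa.
Required area A = F/σ_allow = 1040000/125.9 = 8260 mm².
A = πd²/4 → d = √(4A/π) = 102.6 mm.

d = 103 mm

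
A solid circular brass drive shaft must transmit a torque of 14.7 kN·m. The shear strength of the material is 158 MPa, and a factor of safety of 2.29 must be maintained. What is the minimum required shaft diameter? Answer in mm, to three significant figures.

Allowable shear stress τ_allow = 158/2.29 = 69.00 MPa.
For a solid shaft τ = 16T/(πd³), so d³ = 16T/(π τ_allow) = 16×1.4700×10^7/(π×69.00) = 1.085×10^6 mm³.
d = (1.085×10^6)^(1/3) = 102.8 mm.

d = 103 mm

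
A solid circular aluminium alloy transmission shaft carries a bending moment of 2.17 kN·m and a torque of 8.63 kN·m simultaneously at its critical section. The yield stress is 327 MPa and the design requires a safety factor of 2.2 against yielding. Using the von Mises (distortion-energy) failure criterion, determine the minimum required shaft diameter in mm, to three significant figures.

σ_allow = σ_y/n = 327/2.2 = 148.6 MPa.
For a solid shaft σ_b = 32M/(πd³) and τ = 16T/(πd³), so the von Mises stress is σ' = (16/πd³)·√(4M²+3T²).
√(4M²+3T²) = √(4×(2.170×10^6)² + 3×(8.630×10^6)²) = 1.556×10^7 N·mm.
d³ = 16×1.556×10^7/(π×148.6) = 533300 mm³.
d = 81.10 mm.

d = 81.1 mm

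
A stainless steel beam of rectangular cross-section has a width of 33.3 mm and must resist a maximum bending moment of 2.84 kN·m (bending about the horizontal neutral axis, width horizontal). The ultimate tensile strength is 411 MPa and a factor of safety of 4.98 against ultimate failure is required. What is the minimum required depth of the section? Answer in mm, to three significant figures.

h = 78.7 mm

σ_allow = 411/4.98 = 82.53 MPa.
For a rectangular section σ = 6M/(bh²), so h² = 6M/(b σ_allow) = 6×2840000/(33.3×82.53) = 6200 mm².
h = 78.74 mm.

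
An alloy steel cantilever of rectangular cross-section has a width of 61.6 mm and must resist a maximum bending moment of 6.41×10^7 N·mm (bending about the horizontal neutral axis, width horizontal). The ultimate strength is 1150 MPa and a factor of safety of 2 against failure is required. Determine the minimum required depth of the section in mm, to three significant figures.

σ_allow = 1150/2 = 575.0 MPa.
For a rectangular section σ = 6M/(bh²), so h² = 6M/(b σ_allow) = 6×6.4100×10^7/(61.6×575.0) = 10860 mm².
h = 104.2 mm.

h = 104 mm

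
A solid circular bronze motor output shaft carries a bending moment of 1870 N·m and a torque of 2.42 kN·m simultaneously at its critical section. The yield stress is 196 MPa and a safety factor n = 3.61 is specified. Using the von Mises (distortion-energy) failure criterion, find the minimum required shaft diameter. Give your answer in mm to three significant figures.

σ_allow = σ_y/n = 196/3.61 = 54.29 MPa.
For a solid shaft σ_b = 32M/(πd³) and τ = 16T/(πd³), so the von Mises stress is σ' = (16/πd³)·√(4M²+3T²).
√(4M²+3T²) = √(4×(1.870×10^6)² + 3×(2.420×10^6)²) = 5.618×10^6 N·mm.
d³ = 16×5.618×10^6/(π×54.29) = 526900 mm³.
d = 80.77 mm.

d = 80.8 mm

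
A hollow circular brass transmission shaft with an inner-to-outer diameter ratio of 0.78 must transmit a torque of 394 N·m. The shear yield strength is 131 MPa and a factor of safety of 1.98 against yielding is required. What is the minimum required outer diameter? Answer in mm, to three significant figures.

d_o = 36.4 mm

τ_allow = 131/1.98 = 66.16 MPa.
For a hollow shaft τ = 16T/[πd_o³(1−k⁴)] with k = 0.78, so 1−k⁴ = 0.6298.
d_o³ = 16T/[π τ_allow (1−k⁴)] = 16×394000/(π×66.16×0.6298) = 48150 mm³.
d_o = 36.38 mm.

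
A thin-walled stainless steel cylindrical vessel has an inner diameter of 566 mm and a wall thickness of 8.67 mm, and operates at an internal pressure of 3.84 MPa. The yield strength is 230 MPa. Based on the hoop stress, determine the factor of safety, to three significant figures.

n = 1.83

σ_h = pD/(2t) = 3.84×566/(2×8.67) = 125.3 MPa.
n = 230/125.3 = 1.835.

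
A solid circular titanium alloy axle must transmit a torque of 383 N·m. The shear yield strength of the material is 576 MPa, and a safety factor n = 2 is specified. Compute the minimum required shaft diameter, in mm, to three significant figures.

Allowable shear stress τ_allow = 576/2 = 288.0 MPa.
For a solid shaft τ = 16T/(πd³), so d³ = 16T/(π τ_allow) = 16×383000/(π×288.0) = 6773 mm³.
d = (6773)^(1/3) = 18.92 mm.

d = 18.9 mm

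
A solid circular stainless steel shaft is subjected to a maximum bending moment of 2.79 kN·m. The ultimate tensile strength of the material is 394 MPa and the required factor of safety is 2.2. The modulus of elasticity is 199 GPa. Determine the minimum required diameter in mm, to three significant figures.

d = 54.1 mm

σ_allow = 394/2.2 = 179.1 MPa.
For a solid circular section σ = 32M/(πd³), so d³ = 32M/(π σ_allow) = 32×2790000/(π×179.1) = 158700 mm³.
d = 54.14 mm.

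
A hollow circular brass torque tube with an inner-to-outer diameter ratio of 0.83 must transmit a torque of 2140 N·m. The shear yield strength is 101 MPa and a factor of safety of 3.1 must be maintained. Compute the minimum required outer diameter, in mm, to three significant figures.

d_o = 86.0 mm

τ_allow = 101/3.1 = 32.58 MPa.
For a hollow shaft τ = 16T/[πd_o³(1−k⁴)] with k = 0.83, so 1−k⁴ = 0.5254.
d_o³ = 16T/[π τ_allow (1−k⁴)] = 16×2140000/(π×32.58×0.5254) = 636700 mm³.
d_o = 86.03 mm.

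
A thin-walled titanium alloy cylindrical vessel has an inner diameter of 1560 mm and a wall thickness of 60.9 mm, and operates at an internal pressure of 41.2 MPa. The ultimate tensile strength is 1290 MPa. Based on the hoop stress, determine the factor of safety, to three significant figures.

n = 2.44

σ_h = pD/(2t) = 41.2×1560/(2×60.9) = 527.7 MPa.
n = 1290/527.7 = 2.445.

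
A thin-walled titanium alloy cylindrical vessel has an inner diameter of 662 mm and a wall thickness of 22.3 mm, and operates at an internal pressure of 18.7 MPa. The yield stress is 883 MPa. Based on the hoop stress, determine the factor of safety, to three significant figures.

σ_h = pD/(2t) = 18.7×662/(2×22.3) = 277.6 MPa.
n = 883/277.6 = 3.181.

n = 3.18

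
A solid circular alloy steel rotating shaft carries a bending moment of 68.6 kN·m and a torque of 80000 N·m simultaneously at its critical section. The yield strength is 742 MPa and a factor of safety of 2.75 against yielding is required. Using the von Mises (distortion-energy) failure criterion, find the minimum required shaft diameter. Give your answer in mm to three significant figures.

σ_allow = σ_y/n = 742/2.75 = 269.8 MPa.
For a solid shaft σ_b = 32M/(πd³) and τ = 16T/(πd³), so the von Mises stress is σ' = (16/πd³)·√(4M²+3T²).
√(4M²+3T²) = √(4×(6.860×10^7)² + 3×(8.000×10^7)²) = 1.950×10^8 N·mm.
d³ = 16×1.950×10^8/(π×269.8) = 3.681×10^6 mm³.
d = 154.4 mm.

d = 154 mm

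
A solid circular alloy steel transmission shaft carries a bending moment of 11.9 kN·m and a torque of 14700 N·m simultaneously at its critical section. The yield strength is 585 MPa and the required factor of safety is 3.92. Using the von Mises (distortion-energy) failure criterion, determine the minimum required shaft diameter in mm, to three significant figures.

d = 106 mm

σ_allow = σ_y/n = 585/3.92 = 149.2 MPa.
For a solid shaft σ_b = 32M/(πd³) and τ = 16T/(πd³), so the von Mises stress is σ' = (16/πd³)·√(4M²+3T²).
√(4M²+3T²) = √(4×(1.190×10^7)² + 3×(1.470×10^7)²) = 3.485×10^7 N·mm.
d³ = 16×3.485×10^7/(π×149.2) = 1.189×10^6 mm³.
d = 106.0 mm.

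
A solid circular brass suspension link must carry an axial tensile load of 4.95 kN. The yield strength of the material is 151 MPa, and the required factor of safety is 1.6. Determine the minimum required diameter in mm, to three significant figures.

d = 8.17 mm

Allowable stress σ_allow = 151/1.6 = 94.38 MPa.
Required area A = F/σ_allow = 4950.0/94.38 = 52.45 mm².
A = πd²/4 → d = √(4A/π) = 8.172 mm.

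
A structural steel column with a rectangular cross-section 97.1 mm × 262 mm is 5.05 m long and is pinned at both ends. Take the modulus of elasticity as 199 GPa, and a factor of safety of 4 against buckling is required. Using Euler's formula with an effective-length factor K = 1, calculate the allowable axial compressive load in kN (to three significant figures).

Buckling occurs about the weak axis: I_min = h·b³/12 = 262×97.1³/12 = 1.999×10^7 mm⁴ (b = 97.1 mm is the smaller dimension).
Effective length L_e = KL = 1×5.05 m = 5050 mm.
Euler critical load P_cr = π²EI/L_e² = π²×199000×1.999×10^7/5050² = 1.539×10^6 N.
P_allow = P_cr/n = 1.539×10^6/4 = 384800 N.

P_allow = 385 kN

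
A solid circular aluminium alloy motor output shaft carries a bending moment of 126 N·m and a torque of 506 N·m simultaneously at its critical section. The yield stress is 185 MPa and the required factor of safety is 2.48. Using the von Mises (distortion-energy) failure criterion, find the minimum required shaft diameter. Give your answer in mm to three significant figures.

d = 39.6 mm

σ_allow = σ_y/n = 185/2.48 = 74.60 MPa.
For a solid shaft σ_b = 32M/(πd³) and τ = 16T/(πd³), so the von Mises stress is σ' = (16/πd³)·√(4M²+3T²).
√(4M²+3T²) = √(4×(126000)² + 3×(506000)²) = 911900 N·mm.
d³ = 16×911900/(π×74.60) = 62260 mm³.
d = 39.63 mm.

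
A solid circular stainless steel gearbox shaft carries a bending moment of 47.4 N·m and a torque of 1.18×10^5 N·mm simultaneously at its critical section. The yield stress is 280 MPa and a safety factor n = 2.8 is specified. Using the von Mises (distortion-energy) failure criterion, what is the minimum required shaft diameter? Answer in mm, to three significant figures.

d = 22.6 mm

σ_allow = σ_y/n = 280/2.8 = 100.0 MPa.
For a solid shaft σ_b = 32M/(πd³) and τ = 16T/(πd³), so the von Mises stress is σ' = (16/πd³)·√(4M²+3T²).
√(4M²+3T²) = √(4×(47400)² + 3×(118000)²) = 225300 N·mm.
d³ = 16×225300/(π×100.0) = 11470 mm³.
d = 22.55 mm.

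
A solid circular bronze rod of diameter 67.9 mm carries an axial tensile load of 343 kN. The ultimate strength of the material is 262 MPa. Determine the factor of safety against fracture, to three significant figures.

n = 2.77

A = πd²/4 = 3621 mm².
σ = F/A = 343000/3621 = 94.73 MPa.
n = 262/94.73 = 2.766.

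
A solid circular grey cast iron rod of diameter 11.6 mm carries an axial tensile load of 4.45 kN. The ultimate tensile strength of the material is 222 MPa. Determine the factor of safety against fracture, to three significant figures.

n = 5.27

A = πd²/4 = 105.7 mm².
σ = F/A = 4450.0/105.7 = 42.11 MPa.
n = 222/42.11 = 5.272.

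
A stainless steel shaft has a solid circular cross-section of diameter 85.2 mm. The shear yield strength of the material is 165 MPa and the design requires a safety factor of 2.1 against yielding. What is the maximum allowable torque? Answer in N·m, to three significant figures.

τ_allow = 165/2.1 = 78.57 MPa.
For a solid shaft T_allow = τ_allow·πd³/16; πd³/16 = π×85.2³/16 = 121400 mm³.
T_allow = 78.57×121400 = 9.541×10^6 N·mm = 9541 N·m.

T_allow = 9540 N·m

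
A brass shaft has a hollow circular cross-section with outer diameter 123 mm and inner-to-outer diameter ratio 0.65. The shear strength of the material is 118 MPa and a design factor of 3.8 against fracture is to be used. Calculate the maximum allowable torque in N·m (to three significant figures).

τ_allow = 118/3.8 = 31.05 MPa.
For a hollow shaft T_allow = τ_allow·πd_o³(1−k⁴)/16 with 1−k⁴ = 0.8215, so πd_o³(1−k⁴)/16 = 300200 mm³.
T_allow = 31.05×300200 = 9.321×10^6 N·mm = 9321 N·m.

T_allow = 9320 N·m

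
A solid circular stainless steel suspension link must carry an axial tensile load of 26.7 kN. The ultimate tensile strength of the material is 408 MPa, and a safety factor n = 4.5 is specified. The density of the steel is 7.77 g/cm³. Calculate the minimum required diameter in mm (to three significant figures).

d = 19.4 mm

Allowable stress σ_allow = 408/4.5 = 90.67 MPa.
Required area A = F/σ_allow = 26700/90.67 = 294.5 mm².
A = πd²/4 → d = √(4A/π) = 19.36 mm.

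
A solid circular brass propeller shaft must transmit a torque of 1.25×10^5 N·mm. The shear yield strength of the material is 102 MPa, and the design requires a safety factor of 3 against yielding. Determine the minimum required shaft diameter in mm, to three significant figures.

d = 26.6 mm

Allowable shear stress τ_allow = 102/3 = 34.00 MPa.
For a solid shaft τ = 16T/(πd³), so d³ = 16T/(π τ_allow) = 16×125000/(π×34.00) = 18720 mm³.
d = (18720)^(1/3) = 26.55 mm.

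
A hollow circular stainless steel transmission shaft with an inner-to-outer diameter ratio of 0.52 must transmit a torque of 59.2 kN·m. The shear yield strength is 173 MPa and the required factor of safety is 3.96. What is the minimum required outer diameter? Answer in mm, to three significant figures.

d_o = 195 mm

τ_allow = 173/3.96 = 43.69 MPa.
For a hollow shaft τ = 16T/[πd_o³(1−k⁴)] with k = 0.52, so 1−k⁴ = 0.9269.
d_o³ = 16T/[π τ_allow (1−k⁴)] = 16×5.9200×10^7/(π×43.69×0.9269) = 7.446×10^6 mm³.
d_o = 195.3 mm.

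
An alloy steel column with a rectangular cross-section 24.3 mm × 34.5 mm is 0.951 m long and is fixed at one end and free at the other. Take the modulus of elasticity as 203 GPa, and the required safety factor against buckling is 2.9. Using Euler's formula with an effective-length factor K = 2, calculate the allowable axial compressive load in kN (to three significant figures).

Buckling occurs about the weak axis: I_min = h·b³/12 = 34.5×24.3³/12 = 41250 mm⁴ (b = 24.3 mm is the smaller dimension).
Effective length L_e = KL = 2×0.951 m = 1902 mm.
Euler critical load P_cr = π²EI/L_e² = π²×203000×41250/1902² = 22850 N.
P_allow = P_cr/n = 22850/2.9 = 7878 N.

P_allow = 7.88 kN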